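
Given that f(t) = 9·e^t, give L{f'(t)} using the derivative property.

f(0) = 9, F(s) = 9/(s-1). L{f'(t)} = s·F(s) - f(0) = 9s/(s-1) - 9 = (9s - 9(s-1))/(s-1) = 9/(s-1)

Final answer: 9/(s-1)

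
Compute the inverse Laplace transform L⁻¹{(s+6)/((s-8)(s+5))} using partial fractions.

Using partial fractions, f(t) = (14e^(8t) - e^(-5t))/13

Final answer: (14e^(8t) - e^(-5t))/13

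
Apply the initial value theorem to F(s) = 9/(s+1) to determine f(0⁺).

f(0⁺) = lim_{s→∞} s·9/(s+1) = lim_{s→∞} 9s/(s+1) = 9

Final answer: 9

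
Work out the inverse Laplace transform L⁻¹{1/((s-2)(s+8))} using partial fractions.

Decompose: A/(s-2) + B/(s+8). A = 1/10, B = -1/10. f(t) = (e^(2t) - e^(-8t))/10

Final answer: (e^(2t) - e^(-8t))/10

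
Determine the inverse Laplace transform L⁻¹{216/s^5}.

L⁻¹{n!/s^(n+1)} = t^n with n=4. So L⁻¹{24/s^5} = t^4, and L⁻¹{216/s^5} = (216/24)·t^4 = 9·t^4

Final answer: 9·t^4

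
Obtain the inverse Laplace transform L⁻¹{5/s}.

L⁻¹{c/s} = c, so L⁻¹{5/s} = 5

Final answer: 5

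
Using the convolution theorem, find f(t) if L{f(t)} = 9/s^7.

9/s^7 = (9/s)·(1/s^6) = L{9}·L{t^5/120}. By convolution, f(t) = 9*t^5/120 = ∫₀ᵗ 9·τ^5/120 dτ = 9·t^6/720

Final answer: 9·t^6/720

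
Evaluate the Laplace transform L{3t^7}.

L{3t^7} = 3 · L{t^7} = 3 · 5040/s^8 = 15120/s^8

Final answer: 15120/s^8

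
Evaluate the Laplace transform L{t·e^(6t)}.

L{t^n·e^(at)} = n!/(s-a)^(n+1), so L{t·e^(6t)} = 1/(s-6)^2

Final answer: 1/(s-6)^2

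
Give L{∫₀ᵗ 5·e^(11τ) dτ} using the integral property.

L{∫₀ᵗ f(τ)dτ} = F(s)/s with F(s) = 5/(s-11), so L{∫₀ᵗ 5·e^(11τ) dτ} = 5/(s(s-11))

Final answer: 5/(s(s-11))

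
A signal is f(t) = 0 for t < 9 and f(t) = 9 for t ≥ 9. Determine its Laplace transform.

f(t) = 9·u(t-9). L{u(t-9)} = e^(-9s)/s, so L{f(t)} = 9·e^(-9s)/s

Final answer: 9·e^(-9s)/s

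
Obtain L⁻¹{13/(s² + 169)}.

This is the form c·a/(s² + a²) with a = 13. L⁻¹ = sin(13t)

Final answer: sin(13t)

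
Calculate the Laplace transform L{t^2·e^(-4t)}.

L{t^n·e^(at)} = n!/(s-a)^(n+1), so L{t^2·e^(-4t)} = 2/(s+4)^3

Final answer: 2/(s+4)^3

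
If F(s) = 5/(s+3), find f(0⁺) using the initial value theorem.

f(0⁺) = lim_{s→∞} s·5/(s+3) = lim_{s→∞} 5s/(s+3) = 5

Final answer: 5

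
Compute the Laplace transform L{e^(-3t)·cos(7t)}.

L{e^(at)·cos(ωt)} = (s-a)/((s-a)² + ω²), so L{e^(-3t)·cos(7t)} = (s+3)/((s+3)² + 49)

Final answer: (s+3)/((s+3)² + 49)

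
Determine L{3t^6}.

L{t^n} = n!/s^(n+1). So L{3t^6} = 3·6!/s^7 = 2160/s^7

Final answer: 2160/s^7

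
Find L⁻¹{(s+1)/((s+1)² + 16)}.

Using frequency shift: L⁻¹{(s-a)/((s-a)² + b²)} = e^(at)cos(bt). Here a=-1, b=4

Final answer: e^(-t)·cos(4t)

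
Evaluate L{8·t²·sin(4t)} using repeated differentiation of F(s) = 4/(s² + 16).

F(s) = 4/(s² + 16). F'(s) = -8s/(s² + 16)². F''(s) = -8(16 - 3s²)/(s² + 16)³ = (24s² - 128)/(s² + 16)³. So L{t²·sin(4t)} = (-1)² F''(s) = (24s² - 128)/(s² + 16)³. Then L{8·t²·sin(4t)} = 8·(24s² - 128)/(s² + 16)³ = (192s² - 1024)/(s² + 16)³

Final answer: (192s² - 1024)/(s² + 16)³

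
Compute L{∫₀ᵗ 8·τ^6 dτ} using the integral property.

L{∫₀ᵗ f(τ)dτ} = F(s)/s with f(t) = 8t^6. F(s) = 5760/s^7, so L{∫₀ᵗ 8·τ^6 dτ} = (5760/s^7)/s = 5760/s^8. (Check: ∫₀ᵗ 8·τ^6 dτ = 8t^7/7.)

Final answer: 5760/s^8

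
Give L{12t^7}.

L{t^n} = n!/s^(n+1). So L{12t^7} = 12·7!/s^8 = 60480/s^8

Final answer: 60480/s^8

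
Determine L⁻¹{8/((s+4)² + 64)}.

Form: b/((s-a)² + b²) → e^(at)sin(bt). With a=-4, b=8

Final answer: e^(-4t)·sin(8t)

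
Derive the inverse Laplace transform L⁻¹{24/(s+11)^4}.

L⁻¹{n!/(s-a)^(n+1)} = t^n·e^(at) with n=3, a=-11. So L⁻¹{6/(s+11)^4} = t^3·e^(-11t), and L⁻¹{24/(s+11)^4} = (24/6)·t^3·e^(-11t) = 4·t^3·e^(-11t)

Final answer: 4·t^3·e^(-11t)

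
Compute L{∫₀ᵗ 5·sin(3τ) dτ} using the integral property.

L{∫₀ᵗ f(τ)dτ} = F(s)/s with F(s) = 15/(s² + 9), so the result is (15/(s² + 9))/s = 15/(s(s² + 9))

Final answer: 15/(s(s² + 9))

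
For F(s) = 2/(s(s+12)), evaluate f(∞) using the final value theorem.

f(∞) = lim_{s→0} s·2/(s(s+12)) = lim_{s→0} 2/(s+12) = 2/12 = 1/6

Final answer: 1/6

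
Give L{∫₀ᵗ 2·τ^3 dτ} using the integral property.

L{∫₀ᵗ f(τ)dτ} = F(s)/s with f(t) = 2t^3. F(s) = 12/s^4, so L{∫₀ᵗ 2·τ^3 dτ} = (12/s^4)/s = 12/s^5. (Check: ∫₀ᵗ 2·τ^3 dτ = 2t^4/4.)

Final answer: 12/s^5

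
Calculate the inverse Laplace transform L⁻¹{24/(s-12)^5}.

L⁻¹{n!/(s-a)^(n+1)} = t^n·e^(at), so L⁻¹{24/(s-12)^5} = t^4·e^(12t)

Final answer: t^4·e^(12t)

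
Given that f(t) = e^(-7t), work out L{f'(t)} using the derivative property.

f(0) = 1, F(s) = 1/(s+7). L{f'(t)} = s·F(s) - f(0) = s/(s+7) - 1 = (s - (s+7))/(s+7) = -7/(s+7)

Final answer: -7/(s+7)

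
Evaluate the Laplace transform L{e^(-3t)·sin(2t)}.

L{e^(at)·sin(ωt)} = ω/((s-a)² + ω²), so L{e^(-3t)·sin(2t)} = 2/((s+3)² + 4)

Final answer: 2/((s+3)² + 4)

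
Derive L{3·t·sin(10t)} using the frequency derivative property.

L{sin(10t)} = 10/(s² + 100). By L{t·f(t)} = -F'(s): -d/ds[10/(s² + 100)] = -(10)·(-2s)/(s² + 100)² = 20s/(s² + 100)². Then L{3·t·sin(10t)} = 3·20s/(s² + 100)² = 60s/(s² + 100)²

Final answer: 60s/(s² + 100)²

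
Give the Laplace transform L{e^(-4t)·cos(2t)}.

L{e^(at)·cos(ωt)} = (s-a)/((s-a)² + ω²), so L{e^(-4t)·cos(2t)} = (s+4)/((s+4)² + 4)

Final answer: (s+4)/((s+4)² + 4)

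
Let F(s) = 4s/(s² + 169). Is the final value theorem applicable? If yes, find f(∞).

The final value theorem requires all poles of sF(s) in the left half-plane. sF(s) = 4s²/(s² + 169) has poles at s = ±13i (imaginary axis). Theorem does NOT apply (oscillatory system).

Final answer: Not applicable (oscillatory)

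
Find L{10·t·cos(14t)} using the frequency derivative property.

L{cos(14t)} = s/(s² + 196). Derivative: d/ds[s/(s² + 196)] = [(s² + 196) - s·2s]/(s² + 196)² = (196 - s²)/(s² + 196)². So L{t·cos(14t)} = -F'(s) = (s² - 196)/(s² + 196)². Then L{10·t·cos(14t)} = 10·(s² - 196)/(s² + 196)²

Final answer: 10·(s² - 196)/(s² + 196)²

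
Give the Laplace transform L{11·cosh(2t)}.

L{cosh(ωt)} = s/(s² - ω²), so L{cosh(2t)} = s/(s² - 4). Then L{11·cosh(2t)} = 11·s/(s² - 4) = 11s/(s² - 4)

Final answer: 11s/(s² - 4)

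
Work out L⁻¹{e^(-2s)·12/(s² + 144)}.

L⁻¹{12/(s² + 144)} = sin(12t). By the time shift theorem, L⁻¹{e^(-as)F(s)} = u(t-a)f(t-a) with a=2, so L⁻¹{e^(-2s)·12/(s² + 144)} = u(t-2)·sin(12(t-2))

Final answer: u(t-2)·sin(12(t-2))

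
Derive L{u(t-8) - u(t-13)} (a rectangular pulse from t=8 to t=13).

L{u(t-a)} = e^(-as)/s. L{u(t-8) - u(t-13)} = (e^(-8s) - e^(-13s))/s

Final answer: (e^(-8s) - e^(-13s))/s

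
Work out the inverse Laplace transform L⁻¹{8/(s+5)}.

L⁻¹{1/(s-a)} = e^(at), so L⁻¹{1/(s+5)} = e^(-5t), and L⁻¹{8/(s+5)} = 8·e^(-5t)

Final answer: 8·e^(-5t)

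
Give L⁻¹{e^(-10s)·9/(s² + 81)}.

L⁻¹{9/(s² + 81)} = sin(9t). By the time shift theorem, L⁻¹{e^(-as)F(s)} = u(t-a)f(t-a) with a=10, so L⁻¹{e^(-10s)·9/(s² + 81)} = u(t-10)·sin(9(t-10))

Final answer: u(t-10)·sin(9(t-10))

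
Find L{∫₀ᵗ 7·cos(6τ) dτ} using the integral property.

L{∫₀ᵗ f(τ)dτ} = F(s)/s with F(s) = 7s/(s² + 36), so the result is (7s/(s² + 36))/s = 7/(s² + 36)

Final answer: 7/(s² + 36)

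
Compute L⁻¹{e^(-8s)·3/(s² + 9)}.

L⁻¹{3/(s² + 9)} = sin(3t). By the time shift theorem, L⁻¹{e^(-as)F(s)} = u(t-a)f(t-a) with a=8, so L⁻¹{e^(-8s)·3/(s² + 9)} = u(t-8)·sin(3(t-8))

Final answer: u(t-8)·sin(3(t-8))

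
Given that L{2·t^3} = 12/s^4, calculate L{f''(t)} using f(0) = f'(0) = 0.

L{f''(t)} = s²F(s) - sf(0) - f'(0) = s²·12/s^4 - 0 - 0 = 12/s^2

Final answer: 12/s^2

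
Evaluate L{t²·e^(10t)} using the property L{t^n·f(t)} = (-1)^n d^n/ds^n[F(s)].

L{e^(10t)} = 1/(s-10). d/ds[1/(s-10)] = -1/(s-10)². d²/ds²[1/(s-10)] = 2/(s-10)³. So L{t²·e^(10t)} = (-1)² · 2/(s-10)³ = 2/(s-10)³

Final answer: 2/(s-10)³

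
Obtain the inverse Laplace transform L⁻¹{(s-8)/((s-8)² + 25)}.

Using frequency shift, L⁻¹{(s-8)/((s-8)² + 25)} = e^(8t)·cos(5t)

Final answer: e^(8t)·cos(5t)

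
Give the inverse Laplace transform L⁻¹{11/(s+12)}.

L⁻¹{1/(s-a)} = e^(at), so L⁻¹{1/(s+12)} = e^(-12t), and L⁻¹{11/(s+12)} = 11·e^(-12t)

Final answer: 11·e^(-12t)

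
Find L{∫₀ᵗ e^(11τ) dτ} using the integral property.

L{∫₀ᵗ f(τ)dτ} = F(s)/s with F(s) = 1/(s-11), so L{∫₀ᵗ e^(11τ) dτ} = 1/(s(s-11))

Final answer: 1/(s(s-11))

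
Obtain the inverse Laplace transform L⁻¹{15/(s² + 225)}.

L⁻¹{15/(s² + 225)} = sin(15t)

Final answer: sin(15t)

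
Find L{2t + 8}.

L{2t + 8} = 2·L{t} + 8·L{1} = 2/s² + 8/s

Final answer: 2/s² + 8/s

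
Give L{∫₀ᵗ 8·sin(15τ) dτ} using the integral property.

L{∫₀ᵗ f(τ)dτ} = F(s)/s with F(s) = 120/(s² + 225), so the result is (120/(s² + 225))/s = 120/(s(s² + 225))

Final answer: 120/(s(s² + 225))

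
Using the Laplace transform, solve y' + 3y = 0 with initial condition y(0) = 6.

L{y'} + 3L{y} = 0. sY - 6 + 3Y = 0. Y(s+3) = 6. Y = 6/(s+3)

Final answer: y(t) = 6e^(-3t)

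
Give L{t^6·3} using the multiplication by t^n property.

L{3} = 3/s. d^1/ds^1[1/s] = -1/s². d^2/ds^2[1/s] = 2/s^3. d^3/ds^3[1/s] = -6/s^4. d^4/ds^4[1/s] = 24/s^5. d^5/ds^5[1/s] = -120/s^6. d^6/ds^6[1/s] = 720/s^7. So L{t^6} = (-1)^{6}·720/s^7 = 720/s^7. Then L{t^6·3} = 3·720/s^7 = 2160/s^7

Final answer: 2160/s^7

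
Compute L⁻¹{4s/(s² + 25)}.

This is the form c·s/(s² + a²) with a = 5, c = 4. L⁻¹ = 4·cos(5t)

Final answer: 4·cos(5t)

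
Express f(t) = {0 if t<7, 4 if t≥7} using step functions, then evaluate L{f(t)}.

f(t) = 4·u(t-7). L{u(t-7)} = e^(-7s)/s, so L{f(t)} = 4·e^(-7s)/s

Final answer: 4·e^(-7s)/s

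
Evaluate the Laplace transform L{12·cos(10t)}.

L{cos(ωt)} = s/(s² + ω²), so L{cos(10t)} = s/(s² + 100). Then L{12·cos(10t)} = 12·s/(s² + 100) = 12s/(s² + 100)

Final answer: 12s/(s² + 100)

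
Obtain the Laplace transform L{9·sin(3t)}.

L{sin(ωt)} = ω/(s² + ω²), so L{sin(3t)} = 3/(s² + 9). Then L{9·sin(3t)} = 9·3/(s² + 9) = 27/(s² + 9)

Final answer: 27/(s² + 9)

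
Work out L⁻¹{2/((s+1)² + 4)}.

Form: b/((s-a)² + b²) → e^(at)sin(bt). With a=-1, b=2

Final answer: e^(-t)·sin(2t)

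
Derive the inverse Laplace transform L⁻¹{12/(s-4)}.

L⁻¹{1/(s-a)} = e^(at), so L⁻¹{1/(s-4)} = e^(4t), and L⁻¹{12/(s-4)} = 12·e^(4t)

Final answer: 12·e^(4t)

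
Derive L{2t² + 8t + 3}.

L{2t² + 8t + 3} = 2·2/s³ + 8/s² + 3/s = 4/s³ + 8/s² + 3/s

Final answer: 4/s³ + 8/s² + 3/s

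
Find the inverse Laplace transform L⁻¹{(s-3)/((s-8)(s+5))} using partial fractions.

Using partial fractions, f(t) = (5e^(8t) + 8e^(-5t))/13

Final answer: (5e^(8t) + 8e^(-5t))/13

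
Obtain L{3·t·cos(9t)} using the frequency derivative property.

L{cos(9t)} = s/(s² + 81). Derivative: d/ds[s/(s² + 81)] = [(s² + 81) - s·2s]/(s² + 81)² = (81 - s²)/(s² + 81)². So L{t·cos(9t)} = -F'(s) = (s² - 81)/(s² + 81)². Then L{3·t·cos(9t)} = 3·(s² - 81)/(s² + 81)²

Final answer: 3·(s² - 81)/(s² + 81)²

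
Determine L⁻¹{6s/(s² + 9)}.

This is the form c·s/(s² + a²) with a = 3, c = 6. L⁻¹ = 6·cos(3t)

Final answer: 6·cos(3t)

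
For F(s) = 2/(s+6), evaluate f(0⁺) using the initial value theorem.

f(0⁺) = lim_{s→∞} s·2/(s+6) = lim_{s→∞} 2s/(s+6) = 2

Final answer: 2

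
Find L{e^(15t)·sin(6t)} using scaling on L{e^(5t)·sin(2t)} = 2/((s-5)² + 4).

Scaling with a=3: L{e^(15t)·sin(6t)} = (1/3) · 2/((s/3-5)² + 4). Simplifying: 6/((s-15)² + 36)

Final answer: 6/((s-15)² + 36)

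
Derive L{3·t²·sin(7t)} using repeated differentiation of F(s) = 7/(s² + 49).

F(s) = 7/(s² + 49). F'(s) = -14s/(s² + 49)². F''(s) = -14(49 - 3s²)/(s² + 49)³ = (42s² - 686)/(s² + 49)³. So L{t²·sin(7t)} = (-1)² F''(s) = (42s² - 686)/(s² + 49)³. Then L{3·t²·sin(7t)} = 3·(42s² - 686)/(s² + 49)³ = (126s² - 2058)/(s² + 49)³

Final answer: (126s² - 2058)/(s² + 49)³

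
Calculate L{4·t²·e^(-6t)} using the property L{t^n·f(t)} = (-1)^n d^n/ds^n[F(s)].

L{e^(-6t)} = 1/(s+6). d/ds[1/(s+6)] = -1/(s+6)². d²/ds²[1/(s+6)] = 2/(s+6)³. So L{t²·e^(-6t)} = (-1)² · 2/(s+6)³ = 2/(s+6)³. Then L{4·t²·e^(-6t)} = 4·2/(s+6)³ = 8/(s+6)³

Final answer: 8/(s+6)³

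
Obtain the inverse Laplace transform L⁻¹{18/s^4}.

L⁻¹{n!/s^(n+1)} = t^n with n=3. So L⁻¹{6/s^4} = t^3, and L⁻¹{18/s^4} = (18/6)·t^3 = 3·t^3

Final answer: 3·t^3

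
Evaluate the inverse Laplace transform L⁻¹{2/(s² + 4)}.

L⁻¹{2/(s² + 4)} = sin(2t)

Final answer: sin(2t)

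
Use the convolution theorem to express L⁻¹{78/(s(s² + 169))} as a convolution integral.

78/(s(s² + 169)) = (1/s)·(78/(s² + 169)) = L{1}·L{6·sin(13t)}. So f(t) = 1*(6·sin(13t)) = ∫₀ᵗ 6·sin(13τ) dτ

Final answer: ∫₀ᵗ 6·sin(13τ) dτ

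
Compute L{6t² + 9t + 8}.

L{6t² + 9t + 8} = 6·2/s³ + 9/s² + 8/s = 12/s³ + 9/s² + 8/s

Final answer: 12/s³ + 9/s² + 8/s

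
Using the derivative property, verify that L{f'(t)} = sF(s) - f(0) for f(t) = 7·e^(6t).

f'(t) = 42e^(6t). Direct: L{f'(t)} = 42/(s-6). Property: s·7/(s-6) - 7 = (7s - 7(s-6))/(s-6) = 42/(s-6). ✓

Final answer: 42/(s-6)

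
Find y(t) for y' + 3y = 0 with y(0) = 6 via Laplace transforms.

L{y'} + 3L{y} = 0. sY - 6 + 3Y = 0. Y(s+3) = 6. Y = 6/(s+3)

Final answer: y(t) = 6e^(-3t)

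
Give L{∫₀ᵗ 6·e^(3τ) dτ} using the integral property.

L{∫₀ᵗ f(τ)dτ} = F(s)/s with F(s) = 6/(s-3), so L{∫₀ᵗ 6·e^(3τ) dτ} = 6/(s(s-3))

Final answer: 6/(s(s-3))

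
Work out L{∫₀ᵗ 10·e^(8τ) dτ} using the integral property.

L{∫₀ᵗ f(τ)dτ} = F(s)/s with F(s) = 10/(s-8), so L{∫₀ᵗ 10·e^(8τ) dτ} = 10/(s(s-8))

Final answer: 10/(s(s-8))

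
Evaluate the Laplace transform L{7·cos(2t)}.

L{cos(ωt)} = s/(s² + ω²), so L{cos(2t)} = s/(s² + 4). Then L{7·cos(2t)} = 7·s/(s² + 4) = 7s/(s² + 4)

Final answer: 7s/(s² + 4)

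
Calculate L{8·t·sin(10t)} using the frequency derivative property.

L{sin(10t)} = 10/(s² + 100). By L{t·f(t)} = -F'(s): -d/ds[10/(s² + 100)] = -(10)·(-2s)/(s² + 100)² = 20s/(s² + 100)². Then L{8·t·sin(10t)} = 8·20s/(s² + 100)² = 160s/(s² + 100)²

Final answer: 160s/(s² + 100)²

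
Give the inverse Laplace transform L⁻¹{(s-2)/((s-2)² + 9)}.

Using frequency shift, L⁻¹{(s-2)/((s-2)² + 9)} = e^(2t)·cos(3t)

Final answer: e^(2t)·cos(3t)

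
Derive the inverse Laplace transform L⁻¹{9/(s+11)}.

L⁻¹{1/(s-a)} = e^(at), so L⁻¹{1/(s+11)} = e^(-11t), and L⁻¹{9/(s+11)} = 9·e^(-11t)

Final answer: 9·e^(-11t)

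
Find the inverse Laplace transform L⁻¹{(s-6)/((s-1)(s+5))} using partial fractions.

Using partial fractions, f(t) = (-5e^t + 11e^(-5t))/6

Final answer: (-5e^t + 11e^(-5t))/6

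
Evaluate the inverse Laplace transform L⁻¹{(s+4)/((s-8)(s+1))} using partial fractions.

Using partial fractions, f(t) = (12e^(8t) - 3e^(-t))/9

Final answer: (12e^(8t) - 3e^(-t))/9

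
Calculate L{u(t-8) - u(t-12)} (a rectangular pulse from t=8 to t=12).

L{u(t-a)} = e^(-as)/s. L{u(t-8) - u(t-12)} = (e^(-8s) - e^(-12s))/s

Final answer: (e^(-8s) - e^(-12s))/s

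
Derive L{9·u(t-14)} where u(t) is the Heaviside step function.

L{u(t-a)} = e^(-as)/s. Here a=14, so L{u(t-14)} = e^(-14s)/s, and L{9·u(t-14)} = 9·e^(-14s)/s

Final answer: 9·e^(-14s)/s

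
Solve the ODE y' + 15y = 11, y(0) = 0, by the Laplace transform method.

sY + 15Y = 11/s. Y = 11/(s(s+15)). Partial fractions: Y = 11/15/s - 11/15/(s+15)

Final answer: y(t) = 11/15(1 - e^(-15t))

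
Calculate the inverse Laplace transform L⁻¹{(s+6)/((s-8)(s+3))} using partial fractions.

Using partial fractions, f(t) = (14e^(8t) - 3e^(-3t))/11

Final answer: (14e^(8t) - 3e^(-3t))/11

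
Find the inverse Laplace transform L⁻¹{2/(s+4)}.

L⁻¹{1/(s-a)} = e^(at), so L⁻¹{1/(s+4)} = e^(-4t), and L⁻¹{2/(s+4)} = 2·e^(-4t)

Final answer: 2·e^(-4t)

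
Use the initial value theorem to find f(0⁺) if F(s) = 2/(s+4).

f(0⁺) = lim_{s→∞} s·2/(s+4) = lim_{s→∞} 2s/(s+4) = 2

Final answer: 2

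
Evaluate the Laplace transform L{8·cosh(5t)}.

L{cosh(ωt)} = s/(s² - ω²), so L{cosh(5t)} = s/(s² - 25). Then L{8·cosh(5t)} = 8·s/(s² - 25) = 8s/(s² - 25)

Final answer: 8s/(s² - 25)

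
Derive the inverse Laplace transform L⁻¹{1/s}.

L⁻¹{c/s} = c, so L⁻¹{1/s} = 1

Final answer: 1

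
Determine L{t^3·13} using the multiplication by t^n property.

L{13} = 13/s. d^1/ds^1[1/s] = -1/s². d^2/ds^2[1/s] = 2/s^3. d^3/ds^3[1/s] = -6/s^4. So L{t^3} = (-1)^{3}·-6/s^4 = 6/s^4. Then L{t^3·13} = 13·6/s^4 = 78/s^4

Final answer: 78/s^4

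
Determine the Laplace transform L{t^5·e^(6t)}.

L{t^n·e^(at)} = n!/(s-a)^(n+1), so L{t^5·e^(6t)} = 120/(s-6)^6

Final answer: 120/(s-6)^6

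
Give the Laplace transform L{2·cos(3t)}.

L{cos(ωt)} = s/(s² + ω²), so L{cos(3t)} = s/(s² + 9). Then L{2·cos(3t)} = 2·s/(s² + 9) = 2s/(s² + 9)

Final answer: 2s/(s² + 9)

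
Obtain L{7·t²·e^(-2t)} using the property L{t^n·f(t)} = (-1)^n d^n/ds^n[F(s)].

L{e^(-2t)} = 1/(s+2). d/ds[1/(s+2)] = -1/(s+2)². d²/ds²[1/(s+2)] = 2/(s+2)³. So L{t²·e^(-2t)} = (-1)² · 2/(s+2)³ = 2/(s+2)³. Then L{7·t²·e^(-2t)} = 7·2/(s+2)³ = 14/(s+2)³

Final answer: 14/(s+2)³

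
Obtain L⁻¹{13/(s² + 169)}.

This is the form c·a/(s² + a²) with a = 13. L⁻¹ = sin(13t)

Final answer: sin(13t)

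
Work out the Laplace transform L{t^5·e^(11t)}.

L{t^n·e^(at)} = n!/(s-a)^(n+1), so L{t^5·e^(11t)} = 120/(s-11)^6

Final answer: 120/(s-11)^6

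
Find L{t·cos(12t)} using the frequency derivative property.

L{cos(12t)} = s/(s² + 144). Derivative: d/ds[s/(s² + 144)] = [(s² + 144) - s·2s]/(s² + 144)² = (144 - s²)/(s² + 144)². So L{t·cos(12t)} = -F'(s) = (s² - 144)/(s² + 144)²

Final answer: (s² - 144)/(s² + 144)²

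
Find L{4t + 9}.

L{4t + 9} = 4·L{t} + 9·L{1} = 4/s² + 9/s

Final answer: 4/s² + 9/s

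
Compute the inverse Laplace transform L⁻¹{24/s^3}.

L⁻¹{n!/s^(n+1)} = t^n with n=2. So L⁻¹{2/s^3} = t^2, and L⁻¹{24/s^3} = (24/2)·t^2 = 12·t^2

Final answer: 12·t^2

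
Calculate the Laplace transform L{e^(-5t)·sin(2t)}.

L{e^(at)·sin(ωt)} = ω/((s-a)² + ω²), so L{e^(-5t)·sin(2t)} = 2/((s+5)² + 4)

Final answer: 2/((s+5)² + 4)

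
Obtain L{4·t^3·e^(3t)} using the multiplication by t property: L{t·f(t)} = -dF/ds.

Using L{t^n·e^(at)} = n!/(s-a)^(n+1), L{t^3·e^(3t)} = 6/(s-3)^4, so L{4·t^3·e^(3t)} = 4·6/(s-3)^4 = 24/(s-3)^4

Final answer: 24/(s-3)^4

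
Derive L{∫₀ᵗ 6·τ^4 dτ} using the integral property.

L{∫₀ᵗ f(τ)dτ} = F(s)/s with f(t) = 6t^4. F(s) = 144/s^5, so L{∫₀ᵗ 6·τ^4 dτ} = (144/s^5)/s = 144/s^6. (Check: ∫₀ᵗ 6·τ^4 dτ = 6t^5/5.)

Final answer: 144/s^6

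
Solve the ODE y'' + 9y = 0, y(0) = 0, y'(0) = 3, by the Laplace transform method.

L{y''} + 9L{y} = 0. s²Y - 0 - 3 + 9Y = 0. Y(s² + 9) = 3. Y = (3)/(s² + 9). Inverting: y(t) = sin(3t)

Final answer: y(t) = sin(3t)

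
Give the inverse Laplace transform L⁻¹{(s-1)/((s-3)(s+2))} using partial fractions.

Using partial fractions, f(t) = (2e^(3t) + 3e^(-2t))/5

Final answer: (2e^(3t) + 3e^(-2t))/5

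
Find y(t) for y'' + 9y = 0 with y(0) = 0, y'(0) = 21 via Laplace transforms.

L{y''} + 9L{y} = 0. s²Y - 0 - 21 + 9Y = 0. Y(s² + 9) = 21. Y = (21)/(s² + 9). Inverting: y(t) = 7sin(3t)

Final answer: y(t) = 7sin(3t)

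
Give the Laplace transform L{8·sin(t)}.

L{sin(ωt)} = ω/(s² + ω²), so L{sin(t)} = 1/(s² + 1). Then L{8·sin(t)} = 8·1/(s² + 1) = 8/(s² + 1)

Final answer: 8/(s² + 1)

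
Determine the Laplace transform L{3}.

L{3} = 3 · L{1} = 3/s

Final answer: 3/s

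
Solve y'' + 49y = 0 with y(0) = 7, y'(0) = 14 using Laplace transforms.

L{y''} + 49L{y} = 0. s²Y - 7s - 14 + 49Y = 0. Y(s² + 49) = 7s + 14. Y = (7s + 14)/(s² + 49). Inverting: y(t) = 7cos(7t) + 2sin(7t)

Final answer: y(t) = 7cos(7t) + 2sin(7t)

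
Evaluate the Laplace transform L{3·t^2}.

L{t^n} = n!/s^(n+1), so L{t^2} = 2/s^3. Then L{3·t^2} = 3·2/s^3 = 6/s^3

Final answer: 6/s^3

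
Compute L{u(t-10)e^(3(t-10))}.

u(t-a)f(t-a) with f(t)=e^(3t). L{e^(3t)} = 1/(s-3). By time shift: e^(-10s)/(s-3)

Final answer: e^(-10s)/(s-3)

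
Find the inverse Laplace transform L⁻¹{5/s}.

L⁻¹{c/s} = c, so L⁻¹{5/s} = 5

Final answer: 5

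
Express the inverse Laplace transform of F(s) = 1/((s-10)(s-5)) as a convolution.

1/((s-10)(s-5)) = (1/(s-10))·(1/(s-5)) = L{e^(10t)}·L{e^(5t)}. So f(t) = e^(10t)*e^(5t) = ∫₀ᵗ e^(10τ)·e^(5(t-τ)) dτ

Final answer: ∫₀ᵗ e^(10τ)·e^(5(t-τ)) dτ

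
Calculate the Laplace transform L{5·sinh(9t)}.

L{sinh(ωt)} = ω/(s² - ω²), so L{sinh(9t)} = 9/(s² - 81). Then L{5·sinh(9t)} = 5·9/(s² - 81) = 45/(s² - 81)

Final answer: 45/(s² - 81)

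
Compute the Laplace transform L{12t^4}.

L{12t^4} = 12 · L{t^4} = 12 · 24/s^5 = 288/s^5

Final answer: 288/s^5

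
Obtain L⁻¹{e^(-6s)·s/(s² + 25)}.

L⁻¹{s/(s² + 25)} = cos(5t). By the time shift theorem, L⁻¹{e^(-as)F(s)} = u(t-a)f(t-a) with a=6, so L⁻¹{e^(-6s)·s/(s² + 25)} = u(t-6)·cos(5(t-6))

Final answer: u(t-6)·cos(5(t-6))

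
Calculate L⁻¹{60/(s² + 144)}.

This is the form c·a/(s² + a²) with a = 12, c = 5. L⁻¹ = 5·sin(12t)

Final answer: 5·sin(12t)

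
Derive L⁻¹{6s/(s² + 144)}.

This is the form c·s/(s² + a²) with a = 12, c = 6. L⁻¹ = 6·cos(12t)

Final answer: 6·cos(12t)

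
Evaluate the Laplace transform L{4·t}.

L{t^n} = n!/s^(n+1), so L{t} = 1/s^2. Then L{4·t} = 4·1/s^2 = 4/s^2

Final answer: 4/s^2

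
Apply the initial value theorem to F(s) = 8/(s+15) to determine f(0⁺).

f(0⁺) = lim_{s→∞} s·8/(s+15) = lim_{s→∞} 8s/(s+15) = 8

Final answer: 8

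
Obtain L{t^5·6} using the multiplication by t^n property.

L{6} = 6/s. d^1/ds^1[1/s] = -1/s². d^2/ds^2[1/s] = 2/s^3. d^3/ds^3[1/s] = -6/s^4. d^4/ds^4[1/s] = 24/s^5. d^5/ds^5[1/s] = -120/s^6. So L{t^5} = (-1)^{5}·-120/s^6 = 120/s^6. Then L{t^5·6} = 6·120/s^6 = 720/s^6

Final answer: 720/s^6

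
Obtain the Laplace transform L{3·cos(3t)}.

L{cos(ωt)} = s/(s² + ω²), so L{cos(3t)} = s/(s² + 9). Then L{3·cos(3t)} = 3·s/(s² + 9) = 3s/(s² + 9)

Final answer: 3s/(s² + 9)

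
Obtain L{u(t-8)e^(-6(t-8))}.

u(t-a)f(t-a) with f(t)=e^(-6t). L{e^(-6t)} = 1/(s+6). By time shift: e^(-8s)/(s+6)

Final answer: e^(-8s)/(s+6)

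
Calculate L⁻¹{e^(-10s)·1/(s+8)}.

L⁻¹{1/(s+8)} = e^(-8t). By the time shift theorem, L⁻¹{e^(-as)F(s)} = u(t-a)f(t-a) with a=10, so L⁻¹{e^(-10s)·1/(s+8)} = u(t-10)·e^(-8(t-10))

Final answer: u(t-10)·e^(-8(t-10))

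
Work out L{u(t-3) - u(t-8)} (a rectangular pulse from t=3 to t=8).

L{u(t-a)} = e^(-as)/s. L{u(t-3) - u(t-8)} = (e^(-3s) - e^(-8s))/s

Final answer: (e^(-3s) - e^(-8s))/s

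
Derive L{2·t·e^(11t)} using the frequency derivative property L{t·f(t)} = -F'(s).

L{e^(11t)} = 1/(s-11). By frequency derivative: L{t·e^(11t)} = -d/ds[1/(s-11)] = -(-1)/(s-11)² = 1/(s-11)². Then L{2·t·e^(11t)} = 2·1/(s-11)² = 2/(s-11)²

Final answer: 2/(s-11)²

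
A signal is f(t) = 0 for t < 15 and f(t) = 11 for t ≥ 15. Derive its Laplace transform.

f(t) = 11·u(t-15). L{u(t-15)} = e^(-15s)/s, so L{f(t)} = 11·e^(-15s)/s

Final answer: 11·e^(-15s)/s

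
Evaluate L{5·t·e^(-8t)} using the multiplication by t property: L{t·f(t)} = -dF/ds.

Using L{t^n·e^(at)} = n!/(s-a)^(n+1), L{t·e^(-8t)} = 1/(s+8)^2, so L{5·t·e^(-8t)} = 5·1/(s+8)^2 = 5/(s+8)^2

Final answer: 5/(s+8)^2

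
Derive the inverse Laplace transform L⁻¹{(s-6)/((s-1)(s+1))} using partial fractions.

Using partial fractions, f(t) = (-5e^t + 7e^(-t))/2

Final answer: (-5e^t + 7e^(-t))/2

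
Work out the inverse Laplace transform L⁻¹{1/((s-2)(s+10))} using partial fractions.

Decompose: A/(s-2) + B/(s+10). A = 1/12, B = -1/12. f(t) = (e^(2t) - e^(-10t))/12

Final answer: (e^(2t) - e^(-10t))/12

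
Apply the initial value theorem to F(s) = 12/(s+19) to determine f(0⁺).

f(0⁺) = lim_{s→∞} s·12/(s+19) = lim_{s→∞} 12s/(s+19) = 12

Final answer: 12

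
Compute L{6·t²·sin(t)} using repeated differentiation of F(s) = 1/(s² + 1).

F(s) = 1/(s² + 1). F'(s) = -2s/(s² + 1)². F''(s) = -2(1 - 3s²)/(s² + 1)³ = (6s² - 2)/(s² + 1)³. So L{t²·sin(t)} = (-1)² F''(s) = (6s² - 2)/(s² + 1)³. Then L{6·t²·sin(t)} = 6·(6s² - 2)/(s² + 1)³ = (36s² - 12)/(s² + 1)³

Final answer: (36s² - 12)/(s² + 1)³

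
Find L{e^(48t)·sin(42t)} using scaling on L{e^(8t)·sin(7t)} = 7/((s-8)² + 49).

Scaling with a=6: L{e^(48t)·sin(42t)} = (1/6) · 7/((s/6-8)² + 49). Simplifying: 42/((s-48)² + 1764)

Final answer: 42/((s-48)² + 1764)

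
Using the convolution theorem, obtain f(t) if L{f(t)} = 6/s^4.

6/s^4 = (6/s)·(1/s^3) = L{6}·L{t^2/2}. By convolution, f(t) = 6*t^2/2 = ∫₀ᵗ 6·τ^2/2 dτ = 6·t^3/6

Final answer: 6·t^3/6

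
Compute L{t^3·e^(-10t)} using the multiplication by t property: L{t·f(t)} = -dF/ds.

Using L{t^n·e^(at)} = n!/(s-a)^(n+1), L{t^3·e^(-10t)} = 6/(s+10)^4

Final answer: 6/(s+10)^4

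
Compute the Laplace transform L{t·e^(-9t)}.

L{t^n·e^(at)} = n!/(s-a)^(n+1), so L{t·e^(-9t)} = 1/(s+9)^2

Final answer: 1/(s+9)^2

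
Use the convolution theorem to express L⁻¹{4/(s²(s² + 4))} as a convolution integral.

4/(s²(s² + 4)) = (1/s²)·(4/(s² + 4)) = L{t}·L{2·sin(2t)}. So f(t) = t*(2·sin(2t)) = ∫₀ᵗ 2τ·sin(2(t-τ)) dτ

Final answer: ∫₀ᵗ 2τ·sin(2(t-τ)) dτ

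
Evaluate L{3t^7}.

L{t^n} = n!/s^(n+1). So L{3t^7} = 3·7!/s^8 = 15120/s^8

Final answer: 15120/s^8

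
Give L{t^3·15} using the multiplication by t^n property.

L{15} = 15/s. d^1/ds^1[1/s] = -1/s². d^2/ds^2[1/s] = 2/s^3. d^3/ds^3[1/s] = -6/s^4. So L{t^3} = (-1)^{3}·-6/s^4 = 6/s^4. Then L{t^3·15} = 15·6/s^4 = 90/s^4

Final answer: 90/s^4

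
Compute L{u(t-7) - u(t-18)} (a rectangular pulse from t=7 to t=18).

L{u(t-a)} = e^(-as)/s. L{u(t-7) - u(t-18)} = (e^(-7s) - e^(-18s))/s

Final answer: (e^(-7s) - e^(-18s))/s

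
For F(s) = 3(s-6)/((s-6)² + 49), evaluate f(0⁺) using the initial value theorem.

f(0⁺) = lim_{s→∞} sF(s) = lim_{s→∞} 3s(s-6)/((s-6)² + 49) = 3

Final answer: 3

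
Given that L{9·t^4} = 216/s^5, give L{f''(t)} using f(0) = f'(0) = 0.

L{f''(t)} = s²F(s) - sf(0) - f'(0) = s²·216/s^5 - 0 - 0 = 216/s^3

Final answer: 216/s^3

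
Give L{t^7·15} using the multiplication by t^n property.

L{15} = 15/s. d^1/ds^1[1/s] = -1/s². d^2/ds^2[1/s] = 2/s^3. d^3/ds^3[1/s] = -6/s^4. d^4/ds^4[1/s] = 24/s^5. d^5/ds^5[1/s] = -120/s^6. d^6/ds^6[1/s] = 720/s^7. d^7/ds^7[1/s] = -5040/s^8. So L{t^7} = (-1)^{7}·-5040/s^8 = 5040/s^8. Then L{t^7·15} = 15·5040/s^8 = 75600/s^8

Final answer: 75600/s^8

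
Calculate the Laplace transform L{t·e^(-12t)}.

L{t^n·e^(at)} = n!/(s-a)^(n+1), so L{t·e^(-12t)} = 1/(s+12)^2

Final answer: 1/(s+12)^2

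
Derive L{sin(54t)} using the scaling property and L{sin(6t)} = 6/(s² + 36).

Using L{f(at)} = (1/a)F(s/a) with a=9: L{sin(54t)} = (1/9) · 6/((s/9)² + 36) = (1/9) · 6·81/(s² + 2916) = 54/(s² + 2916)

Final answer: 54/(s² + 2916)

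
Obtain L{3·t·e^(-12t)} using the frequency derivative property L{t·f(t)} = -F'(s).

L{e^(-12t)} = 1/(s+12). By frequency derivative: L{t·e^(-12t)} = -d/ds[1/(s+12)] = -(-1)/(s+12)² = 1/(s+12)². Then L{3·t·e^(-12t)} = 3·1/(s+12)² = 3/(s+12)²

Final answer: 3/(s+12)²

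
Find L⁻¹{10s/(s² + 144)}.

This is the form c·s/(s² + a²) with a = 12, c = 10. L⁻¹ = 10·cos(12t)

Final answer: 10·cos(12t)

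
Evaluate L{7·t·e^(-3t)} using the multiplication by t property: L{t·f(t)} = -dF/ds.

Using L{t^n·e^(at)} = n!/(s-a)^(n+1), L{t·e^(-3t)} = 1/(s+3)^2, so L{7·t·e^(-3t)} = 7·1/(s+3)^2 = 7/(s+3)^2

Final answer: 7/(s+3)^2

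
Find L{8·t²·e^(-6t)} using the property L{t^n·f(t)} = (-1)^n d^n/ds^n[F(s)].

L{e^(-6t)} = 1/(s+6). d/ds[1/(s+6)] = -1/(s+6)². d²/ds²[1/(s+6)] = 2/(s+6)³. So L{t²·e^(-6t)} = (-1)² · 2/(s+6)³ = 2/(s+6)³. Then L{8·t²·e^(-6t)} = 8·2/(s+6)³ = 16/(s+6)³

Final answer: 16/(s+6)³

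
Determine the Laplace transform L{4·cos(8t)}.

L{cos(ωt)} = s/(s² + ω²), so L{cos(8t)} = s/(s² + 64). Then L{4·cos(8t)} = 4·s/(s² + 64) = 4s/(s² + 64)

Final answer: 4s/(s² + 64)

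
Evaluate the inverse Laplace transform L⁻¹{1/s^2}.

L⁻¹{n!/s^(n+1)} = t^n with n=1. So L⁻¹{1/s^2} = t

Final answer: t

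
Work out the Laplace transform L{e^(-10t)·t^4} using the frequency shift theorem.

L{e^(at)·t^n} = n!/(s-a)^(n+1), so L{e^(-10t)·t^4} = 24/(s+10)^5

Final answer: 24/(s+10)^5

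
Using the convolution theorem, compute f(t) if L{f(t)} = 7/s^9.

7/s^9 = (7/s)·(1/s^8) = L{7}·L{t^7/5040}. By convolution, f(t) = 7*t^7/5040 = ∫₀ᵗ 7·τ^7/5040 dτ = 7·t^8/40320

Final answer: 7·t^8/40320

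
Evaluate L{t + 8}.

L{t + 8} = L{t} + 8·L{1} = 1/s² + 8/s

Final answer: 1/s² + 8/s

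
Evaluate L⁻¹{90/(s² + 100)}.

This is the form c·a/(s² + a²) with a = 10, c = 9. L⁻¹ = 9·sin(10t)

Final answer: 9·sin(10t)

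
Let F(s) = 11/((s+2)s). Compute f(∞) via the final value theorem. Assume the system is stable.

f(∞) = lim_{s→0} sF(s) = lim_{s→0} 11/(s+2) = 11/2

Final answer: 11/2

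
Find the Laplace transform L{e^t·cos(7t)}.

L{e^(at)·cos(ωt)} = (s-a)/((s-a)² + ω²), so L{e^t·cos(7t)} = (s-1)/((s-1)² + 49)

Final answer: (s-1)/((s-1)² + 49)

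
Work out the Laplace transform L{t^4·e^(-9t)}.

L{t^n·e^(at)} = n!/(s-a)^(n+1), so L{t^4·e^(-9t)} = 24/(s+9)^5

Final answer: 24/(s+9)^5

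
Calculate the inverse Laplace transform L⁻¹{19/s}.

L⁻¹{c/s} = c, so L⁻¹{19/s} = 19

Final answer: 19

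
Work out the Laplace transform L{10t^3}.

L{10t^3} = 10 · L{t^3} = 10 · 6/s^4 = 60/s^4

Final answer: 60/s^4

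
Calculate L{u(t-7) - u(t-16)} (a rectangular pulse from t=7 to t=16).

L{u(t-a)} = e^(-as)/s. L{u(t-7) - u(t-16)} = (e^(-7s) - e^(-16s))/s

Final answer: (e^(-7s) - e^(-16s))/s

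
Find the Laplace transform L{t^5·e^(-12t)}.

L{t^n·e^(at)} = n!/(s-a)^(n+1), so L{t^5·e^(-12t)} = 120/(s+12)^6

Final answer: 120/(s+12)^6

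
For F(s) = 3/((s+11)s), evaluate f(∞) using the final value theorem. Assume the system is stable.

f(∞) = lim_{s→0} sF(s) = lim_{s→0} 3/(s+11) = 3/11

Final answer: 3/11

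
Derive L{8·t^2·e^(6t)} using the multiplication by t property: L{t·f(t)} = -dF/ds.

Using L{t^n·e^(at)} = n!/(s-a)^(n+1), L{t^2·e^(6t)} = 2/(s-6)^3, so L{8·t^2·e^(6t)} = 8·2/(s-6)^3 = 16/(s-6)^3

Final answer: 16/(s-6)^3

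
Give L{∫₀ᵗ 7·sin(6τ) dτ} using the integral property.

L{∫₀ᵗ f(τ)dτ} = F(s)/s with F(s) = 42/(s² + 36), so the result is (42/(s² + 36))/s = 42/(s(s² + 36))

Final answer: 42/(s(s² + 36))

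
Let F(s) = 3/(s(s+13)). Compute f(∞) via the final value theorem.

f(∞) = lim_{s→0} s·3/(s(s+13)) = lim_{s→0} 3/(s+13) = 3/13 = 3/13

Final answer: 3/13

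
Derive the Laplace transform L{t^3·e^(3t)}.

L{t^n·e^(at)} = n!/(s-a)^(n+1), so L{t^3·e^(3t)} = 6/(s-3)^4

Final answer: 6/(s-3)^4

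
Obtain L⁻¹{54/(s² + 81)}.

This is the form c·a/(s² + a²) with a = 9, c = 6. L⁻¹ = 6·sin(9t)

Final answer: 6·sin(9t)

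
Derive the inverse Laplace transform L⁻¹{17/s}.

L⁻¹{c/s} = c, so L⁻¹{17/s} = 17

Final answer: 17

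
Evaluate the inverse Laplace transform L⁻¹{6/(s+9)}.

L⁻¹{1/(s-a)} = e^(at), so L⁻¹{1/(s+9)} = e^(-9t), and L⁻¹{6/(s+9)} = 6·e^(-9t)

Final answer: 6·e^(-9t)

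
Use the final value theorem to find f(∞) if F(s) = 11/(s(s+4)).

f(∞) = lim_{s→0} s·11/(s(s+4)) = lim_{s→0} 11/(s+4) = 11/4 = 11/4

Final answer: 11/4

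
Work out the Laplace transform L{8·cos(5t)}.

L{cos(ωt)} = s/(s² + ω²), so L{cos(5t)} = s/(s² + 25). Then L{8·cos(5t)} = 8·s/(s² + 25) = 8s/(s² + 25)

Final answer: 8s/(s² + 25)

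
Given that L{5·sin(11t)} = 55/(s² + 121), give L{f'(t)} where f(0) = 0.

L{f'(t)} = s·F(s) - f(0) = s·55/(s² + 121) - 0 = 55s/(s² + 121)

Final answer: 55s/(s² + 121)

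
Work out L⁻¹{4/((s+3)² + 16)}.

Form: b/((s-a)² + b²) → e^(at)sin(bt). With a=-3, b=4

Final answer: e^(-3t)·sin(4t)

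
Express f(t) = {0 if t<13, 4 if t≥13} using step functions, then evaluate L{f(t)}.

f(t) = 4·u(t-13). L{u(t-13)} = e^(-13s)/s, so L{f(t)} = 4·e^(-13s)/s

Final answer: 4·e^(-13s)/s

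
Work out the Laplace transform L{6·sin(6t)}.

L{sin(ωt)} = ω/(s² + ω²), so L{sin(6t)} = 6/(s² + 36). Then L{6·sin(6t)} = 6·6/(s² + 36) = 36/(s² + 36)

Final answer: 36/(s² + 36)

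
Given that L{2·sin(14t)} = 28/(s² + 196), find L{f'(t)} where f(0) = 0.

L{f'(t)} = s·F(s) - f(0) = s·28/(s² + 196) - 0 = 28s/(s² + 196)

Final answer: 28s/(s² + 196)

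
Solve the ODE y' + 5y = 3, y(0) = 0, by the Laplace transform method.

sY + 5Y = 3/s. Y = 3/(s(s+5)). Partial fractions: Y = 3/5/s - 3/5/(s+5)

Final answer: y(t) = 3/5(1 - e^(-5t))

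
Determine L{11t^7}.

L{t^n} = n!/s^(n+1). So L{11t^7} = 11·7!/s^8 = 55440/s^8

Final answer: 55440/s^8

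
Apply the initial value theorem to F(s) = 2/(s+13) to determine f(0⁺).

f(0⁺) = lim_{s→∞} s·2/(s+13) = lim_{s→∞} 2s/(s+13) = 2

Final answer: 2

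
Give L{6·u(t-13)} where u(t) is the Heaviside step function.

L{u(t-a)} = e^(-as)/s. Here a=13, so L{u(t-13)} = e^(-13s)/s, and L{6·u(t-13)} = 6·e^(-13s)/s

Final answer: 6·e^(-13s)/s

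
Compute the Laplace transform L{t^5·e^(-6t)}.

L{t^n·e^(at)} = n!/(s-a)^(n+1), so L{t^5·e^(-6t)} = 120/(s+6)^6

Final answer: 120/(s+6)^6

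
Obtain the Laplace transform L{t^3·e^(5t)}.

L{t^n·e^(at)} = n!/(s-a)^(n+1), so L{t^3·e^(5t)} = 6/(s-5)^4

Final answer: 6/(s-5)^4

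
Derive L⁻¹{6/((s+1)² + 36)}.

Form: b/((s-a)² + b²) → e^(at)sin(bt). With a=-1, b=6

Final answer: e^(-t)·sin(6t)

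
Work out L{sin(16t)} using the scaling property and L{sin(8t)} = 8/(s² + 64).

Using L{f(at)} = (1/a)F(s/a) with a=2: L{sin(16t)} = (1/2) · 8/((s/2)² + 64) = (1/2) · 8·4/(s² + 256) = 16/(s² + 256)

Final answer: 16/(s² + 256)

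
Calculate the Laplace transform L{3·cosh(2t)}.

L{cosh(ωt)} = s/(s² - ω²), so L{cosh(2t)} = s/(s² - 4). Then L{3·cosh(2t)} = 3·s/(s² - 4) = 3s/(s² - 4)

Final answer: 3s/(s² - 4)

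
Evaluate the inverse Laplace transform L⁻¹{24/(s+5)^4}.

L⁻¹{n!/(s-a)^(n+1)} = t^n·e^(at) with n=3, a=-5. So L⁻¹{6/(s+5)^4} = t^3·e^(-5t), and L⁻¹{24/(s+5)^4} = (24/6)·t^3·e^(-5t) = 4·t^3·e^(-5t)

Final answer: 4·t^3·e^(-5t)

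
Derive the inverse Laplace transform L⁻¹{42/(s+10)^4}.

L⁻¹{n!/(s-a)^(n+1)} = t^n·e^(at) with n=3, a=-10. So L⁻¹{6/(s+10)^4} = t^3·e^(-10t), and L⁻¹{42/(s+10)^4} = (42/6)·t^3·e^(-10t) = 7·t^3·e^(-10t)

Final answer: 7·t^3·e^(-10t)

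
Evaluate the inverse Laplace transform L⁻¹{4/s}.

L⁻¹{c/s} = c, so L⁻¹{4/s} = 4

Final answer: 4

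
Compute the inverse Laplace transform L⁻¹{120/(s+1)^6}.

L⁻¹{n!/(s-a)^(n+1)} = t^n·e^(at), so L⁻¹{120/(s+1)^6} = t^5·e^(-t)

Final answer: t^5·e^(-t)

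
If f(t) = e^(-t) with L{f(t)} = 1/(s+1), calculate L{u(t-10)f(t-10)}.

Time shift theorem: L{u(t-a)f(t-a)} = e^(-as)F(s). Here a=10, F(s) = 1/(s+1), so L{u(t-10)f(t-10)} = e^(-10s)·1/(s+1)

Final answer: e^(-10s)·1/(s+1)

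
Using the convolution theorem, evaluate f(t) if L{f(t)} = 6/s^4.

6/s^4 = (6/s)·(1/s^3) = L{6}·L{t^2/2}. By convolution, f(t) = 6*t^2/2 = ∫₀ᵗ 6·τ^2/2 dτ = 6·t^3/6

Final answer: 6·t^3/6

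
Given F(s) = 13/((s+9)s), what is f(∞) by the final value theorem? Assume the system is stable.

f(∞) = lim_{s→0} sF(s) = lim_{s→0} 13/(s+9) = 13/9

Final answer: 13/9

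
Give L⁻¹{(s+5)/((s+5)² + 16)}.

Using frequency shift: L⁻¹{(s-a)/((s-a)² + b²)} = e^(at)cos(bt). Here a=-5, b=4

Final answer: e^(-5t)·cos(4t)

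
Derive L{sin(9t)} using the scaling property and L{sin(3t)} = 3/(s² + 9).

Using L{f(at)} = (1/a)F(s/a) with a=3: L{sin(9t)} = (1/3) · 3/((s/3)² + 9) = (1/3) · 3·9/(s² + 81) = 9/(s² + 81)

Final answer: 9/(s² + 81)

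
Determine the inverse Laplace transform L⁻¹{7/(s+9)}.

L⁻¹{1/(s-a)} = e^(at), so L⁻¹{1/(s+9)} = e^(-9t), and L⁻¹{7/(s+9)} = 7·e^(-9t)

Final answer: 7·e^(-9t)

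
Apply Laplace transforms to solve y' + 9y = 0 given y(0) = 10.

L{y'} + 9L{y} = 0. sY - 10 + 9Y = 0. Y(s+9) = 10. Y = 10/(s+9)

Final answer: y(t) = 10e^(-9t)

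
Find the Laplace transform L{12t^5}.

L{12t^5} = 12 · L{t^5} = 12 · 120/s^6 = 1440/s^6

Final answer: 1440/s^6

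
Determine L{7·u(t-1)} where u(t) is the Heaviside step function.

L{u(t-a)} = e^(-as)/s. Here a=1, so L{u(t-1)} = e^(-s)/s, and L{7·u(t-1)} = 7·e^(-s)/s

Final answer: 7·e^(-s)/s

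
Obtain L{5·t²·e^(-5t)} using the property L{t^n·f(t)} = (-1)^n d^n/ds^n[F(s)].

L{e^(-5t)} = 1/(s+5). d/ds[1/(s+5)] = -1/(s+5)². d²/ds²[1/(s+5)] = 2/(s+5)³. So L{t²·e^(-5t)} = (-1)² · 2/(s+5)³ = 2/(s+5)³. Then L{5·t²·e^(-5t)} = 5·2/(s+5)³ = 10/(s+5)³

Final answer: 10/(s+5)³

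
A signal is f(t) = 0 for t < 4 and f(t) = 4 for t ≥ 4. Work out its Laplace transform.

f(t) = 4·u(t-4). L{u(t-4)} = e^(-4s)/s, so L{f(t)} = 4·e^(-4s)/s

Final answer: 4·e^(-4s)/s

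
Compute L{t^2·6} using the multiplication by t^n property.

L{6} = 6/s. d^1/ds^1[1/s] = -1/s². d^2/ds^2[1/s] = 2/s^3. So L{t^2} = (-1)^{2}·2/s^3 = 2/s^3. Then L{t^2·6} = 6·2/s^3 = 12/s^3

Final answer: 12/s^3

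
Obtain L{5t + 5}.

L{5t + 5} = 5·L{t} + 5·L{1} = 5/s² + 5/s

Final answer: 5/s² + 5/s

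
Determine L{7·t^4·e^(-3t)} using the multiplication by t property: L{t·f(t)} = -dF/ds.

Using L{t^n·e^(at)} = n!/(s-a)^(n+1), L{t^4·e^(-3t)} = 24/(s+3)^5, so L{7·t^4·e^(-3t)} = 7·24/(s+3)^5 = 168/(s+3)^5

Final answer: 168/(s+3)^5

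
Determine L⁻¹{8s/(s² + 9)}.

This is the form c·s/(s² + a²) with a = 3, c = 8. L⁻¹ = 8·cos(3t)

Final answer: 8·cos(3t)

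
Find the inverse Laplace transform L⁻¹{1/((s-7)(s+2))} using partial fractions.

Decompose: A/(s-7) + B/(s+2). A = 1/9, B = -1/9. f(t) = (e^(7t) - e^(-2t))/9

Final answer: (e^(7t) - e^(-2t))/9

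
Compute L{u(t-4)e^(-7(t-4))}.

u(t-a)f(t-a) with f(t)=e^(-7t). L{e^(-7t)} = 1/(s+7). By time shift: e^(-4s)/(s+7)

Final answer: e^(-4s)/(s+7)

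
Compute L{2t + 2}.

L{2t + 2} = 2·L{t} + 2·L{1} = 2/s² + 2/s

Final answer: 2/s² + 2/s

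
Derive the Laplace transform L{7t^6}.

L{7t^6} = 7 · L{t^6} = 7 · 720/s^7 = 5040/s^7

Final answer: 5040/s^7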